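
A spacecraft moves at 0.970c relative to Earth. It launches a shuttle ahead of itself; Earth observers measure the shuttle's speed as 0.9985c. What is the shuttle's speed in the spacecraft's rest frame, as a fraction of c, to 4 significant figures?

u' ≈ 0.9061c

Inverse velocity addition: u' = (u − v)/(1 − uv/c²)
= (0.9985 − 0.970)/(1 − 0.9985×0.970) = 0.02850/0.0314550 = 0.9061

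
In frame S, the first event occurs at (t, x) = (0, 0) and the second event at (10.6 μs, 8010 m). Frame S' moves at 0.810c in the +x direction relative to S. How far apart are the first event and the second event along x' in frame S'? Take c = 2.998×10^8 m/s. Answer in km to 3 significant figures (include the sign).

Δx' ≈ 9.27 km

γ = 1/√(1 − 0.810²) = 1.7052
Δx' = γ(Δx − vΔt) = 1.7052 × (8010 m − 0.810×(2.998×10^8 m/s)×10.6×10^-6 s)
= 1.7052 × (5435.9 m) = 9.27 km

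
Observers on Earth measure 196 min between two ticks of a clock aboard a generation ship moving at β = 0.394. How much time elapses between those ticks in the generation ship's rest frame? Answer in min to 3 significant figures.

τ₀ ≈ 180 min

γ = 1/√(1 − 0.394²) = 1.0880
Proper time: τ₀ = Δt/γ = 196/1.0880 = 180 min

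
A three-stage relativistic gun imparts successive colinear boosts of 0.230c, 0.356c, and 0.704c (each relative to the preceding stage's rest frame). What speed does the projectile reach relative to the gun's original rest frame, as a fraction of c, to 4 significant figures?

u ≈ 0.9018c

Compose boost 2: (0.356 + 0.230)/(1 + 0.356×0.230) = 0.5860/1.08188 = 0.541650
Compose boost 3: (0.704 + 0.541650)/(1 + 0.704×0.541650) = 1.24565/1.38132 = 0.9018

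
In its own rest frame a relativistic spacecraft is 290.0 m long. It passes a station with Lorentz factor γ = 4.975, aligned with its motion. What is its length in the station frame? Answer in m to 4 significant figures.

L ≈ 58.29 m

γ = 4.975 (given)
Length contraction: L = L₀/γ = 290.0/4.975 = 58.29 m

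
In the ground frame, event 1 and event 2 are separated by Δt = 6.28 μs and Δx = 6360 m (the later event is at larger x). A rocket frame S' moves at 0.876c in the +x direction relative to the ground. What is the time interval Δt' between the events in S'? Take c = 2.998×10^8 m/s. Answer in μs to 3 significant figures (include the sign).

Δt' ≈ -25.5 μs

γ = 1/√(1 − 0.876²) = 2.0734
Δt' = γ(Δt − vΔx/c²) = 2.0734 × (6.28 μs − 0.876×6360 m / (2.998×10^8 m/s))
= 2.0734 × (-12.304 μs) = -25.5 μs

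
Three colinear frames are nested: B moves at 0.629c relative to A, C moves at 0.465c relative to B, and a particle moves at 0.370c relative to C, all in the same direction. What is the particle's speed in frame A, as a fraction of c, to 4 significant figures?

Compose boost 2: (0.465 + 0.629)/(1 + 0.465×0.629) = 1.094/1.29249 = 0.846431
Compose boost 3: (0.370 + 0.846431)/(1 + 0.370×0.846431) = 1.21643/1.31318 = 0.9263

u ≈ 0.9263c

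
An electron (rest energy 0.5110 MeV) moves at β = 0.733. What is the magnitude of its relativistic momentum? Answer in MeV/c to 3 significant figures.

p ≈ 0.551 MeV/c

γ = 1/√(1 − 0.733²) = 1.4701
p = γβm₀c = 1.4701 × 0.733 × 0.5110 MeV/c = 0.551 MeV/c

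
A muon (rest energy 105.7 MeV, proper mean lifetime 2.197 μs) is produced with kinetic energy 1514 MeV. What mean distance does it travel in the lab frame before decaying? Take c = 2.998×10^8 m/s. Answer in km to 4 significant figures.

d ≈ 10.07 km

γ = 1 + K/(m₀c²) = 1 + 1514/105.7 = 15.3236
β = √(1 − 1/γ²) = 0.997868
Dilated lifetime: γτ₀ = 15.3236 × 2.197 μs = 33.6659 μs
d = βc·γτ₀ = 0.997868 × (2.998×10^8 m/s) × 3.36659×10^-5 s = 10.07 km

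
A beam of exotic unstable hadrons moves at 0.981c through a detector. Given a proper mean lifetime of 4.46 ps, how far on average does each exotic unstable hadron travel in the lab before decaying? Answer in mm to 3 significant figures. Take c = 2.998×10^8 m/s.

d ≈ 6.76 mm

γ = 1/√(1 − 0.981²) = 5.1544
Dilated lifetime: Δt = γτ₀ = 5.1544 × 4.46 ps = 22.989 ps
d = vΔt = 0.981c × 22.989 ps = 2.9410×10^8 m/s × 2.2989×10^-11 s = 6.76 mm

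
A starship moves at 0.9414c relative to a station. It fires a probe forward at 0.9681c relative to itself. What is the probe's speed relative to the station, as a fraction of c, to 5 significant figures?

u ≈ 0.99902c

Relativistic velocity addition: u = (u' + v)/(1 + u'v/c²)
= (0.9681 + 0.9414)/(1 + 0.9681×0.9414) = 1.9095/1.911369 = 0.99902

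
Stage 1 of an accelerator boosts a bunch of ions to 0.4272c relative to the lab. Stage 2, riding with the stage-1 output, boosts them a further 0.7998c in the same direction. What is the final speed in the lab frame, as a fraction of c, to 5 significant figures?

Compose boost 2: (0.7998 + 0.4272)/(1 + 0.7998×0.4272) = 1.2270/1.341675 = 0.91453

u ≈ 0.91453c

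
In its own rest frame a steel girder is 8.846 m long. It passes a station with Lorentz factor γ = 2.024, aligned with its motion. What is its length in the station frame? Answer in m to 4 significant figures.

γ = 2.024 (given)
Length contraction: L = L₀/γ = 8.846/2.024 = 4.371 m

L ≈ 4.371 m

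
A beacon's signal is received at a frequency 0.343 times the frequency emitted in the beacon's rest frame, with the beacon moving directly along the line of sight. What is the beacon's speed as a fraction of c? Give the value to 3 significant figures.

f_obs/f_src = √((1−β)/(1+β)) = 0.343  ⇒  (1−β)/(1+β) = 0.11765
β = |1 − D²|/(1 + D²) = |1 − 0.11765|/(1 + 0.11765) = 0.789

β ≈ 0.789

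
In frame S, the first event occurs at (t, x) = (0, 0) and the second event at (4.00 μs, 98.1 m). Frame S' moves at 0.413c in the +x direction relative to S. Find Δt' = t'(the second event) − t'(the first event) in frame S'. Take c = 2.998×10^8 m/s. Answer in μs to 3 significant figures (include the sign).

γ = 1/√(1 − 0.413²) = 1.0980
Δt' = γ(Δt − vΔx/c²) = 1.0980 × (4.00 μs − 0.413×98.1 m / (2.998×10^8 m/s))
= 1.0980 × (3.8649 μs) = 4.24 μs

Δt' ≈ 4.24 μs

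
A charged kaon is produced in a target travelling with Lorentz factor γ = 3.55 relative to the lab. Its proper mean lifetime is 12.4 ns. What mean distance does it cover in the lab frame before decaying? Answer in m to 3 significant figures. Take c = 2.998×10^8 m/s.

d ≈ 12.7 m

β = √(1 − 1/γ²) = √(1 − 1/3.55²) = 0.95951
Dilated lifetime: Δt = γτ₀ = 3.55 × 12.4 ns = 44.020 ns
d = vΔt = 0.95951c × 44.020 ns = 2.8766×10^8 m/s × 4.4020×10^-8 s = 12.7 m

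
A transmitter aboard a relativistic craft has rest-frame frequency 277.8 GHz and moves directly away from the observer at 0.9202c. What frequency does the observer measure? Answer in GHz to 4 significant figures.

f_obs ≈ 56.63 GHz

Relativistic Doppler: f_obs = f_src √((1−β)/(1+β))
= 277.8 × √(0.0798000/1.92020) = 277.8 × 0.203858 = 56.63 GHz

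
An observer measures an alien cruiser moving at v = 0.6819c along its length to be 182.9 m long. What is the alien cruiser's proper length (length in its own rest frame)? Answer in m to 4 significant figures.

L₀ ≈ 250.1 m

γ = 1/√(1 − 0.6819²) = 1.36716
L₀ = γL = 1.36716 × 182.9 = 250.1 m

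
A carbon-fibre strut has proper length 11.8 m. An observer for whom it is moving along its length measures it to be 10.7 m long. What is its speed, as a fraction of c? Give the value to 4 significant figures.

γ = L₀/L = 11.8/10.7 = 1.10280
β = √(1 − 1/γ²) = 0.4216

β ≈ 0.4216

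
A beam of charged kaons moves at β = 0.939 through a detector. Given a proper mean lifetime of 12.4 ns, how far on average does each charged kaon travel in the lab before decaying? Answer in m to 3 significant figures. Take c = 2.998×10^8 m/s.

γ = 1/√(1 − 0.939²) = 2.9077
Dilated lifetime: Δt = γτ₀ = 2.9077 × 12.4 ns = 36.055 ns
d = vΔt = 0.939c × 36.055 ns = 2.8151×10^8 m/s × 3.6055×10^-8 s = 10.1 m

d ≈ 10.1 m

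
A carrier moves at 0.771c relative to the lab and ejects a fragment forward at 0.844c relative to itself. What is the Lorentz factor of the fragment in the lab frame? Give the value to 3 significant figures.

γ ≈ 4.83

u_lab = (0.844 + 0.771)/(1 + 0.844×0.771) = 1.615/1.65072 = 0.978359
γ = 1/√(1 − 0.978359²) = 4.83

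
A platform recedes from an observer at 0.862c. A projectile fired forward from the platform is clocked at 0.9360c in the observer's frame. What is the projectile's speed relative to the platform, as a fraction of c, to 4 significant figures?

u' ≈ 0.3831c

Inverse velocity addition: u' = (u − v)/(1 − uv/c²)
= (0.9360 − 0.862)/(1 − 0.9360×0.862) = 0.07400/0.193168 = 0.3831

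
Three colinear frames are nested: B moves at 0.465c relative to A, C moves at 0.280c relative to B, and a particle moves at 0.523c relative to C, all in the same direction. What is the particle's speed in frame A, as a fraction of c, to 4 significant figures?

u ≈ 0.8791c

Compose boost 2: (0.280 + 0.465)/(1 + 0.280×0.465) = 0.7450/1.13020 = 0.659175
Compose boost 3: (0.523 + 0.659175)/(1 + 0.523×0.659175) = 1.18218/1.34475 = 0.8791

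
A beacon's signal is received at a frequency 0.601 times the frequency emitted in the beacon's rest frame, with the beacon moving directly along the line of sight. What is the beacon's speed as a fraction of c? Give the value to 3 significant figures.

f_obs/f_src = √((1−β)/(1+β)) = 0.601  ⇒  (1−β)/(1+β) = 0.36120
β = |1 − D²|/(1 + D²) = |1 − 0.36120|/(1 + 0.36120) = 0.469

β ≈ 0.469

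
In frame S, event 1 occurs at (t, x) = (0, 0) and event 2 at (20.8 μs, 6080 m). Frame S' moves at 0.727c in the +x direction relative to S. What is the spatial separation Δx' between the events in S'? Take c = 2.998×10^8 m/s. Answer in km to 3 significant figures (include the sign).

γ = 1/√(1 − 0.727²) = 1.4564
Δx' = γ(Δx − vΔt) = 1.4564 × (6080 m − 0.727×(2.998×10^8 m/s)×20.8×10^-6 s)
= 1.4564 × (1546.5 m) = 2.25 km

Δx' ≈ 2.25 km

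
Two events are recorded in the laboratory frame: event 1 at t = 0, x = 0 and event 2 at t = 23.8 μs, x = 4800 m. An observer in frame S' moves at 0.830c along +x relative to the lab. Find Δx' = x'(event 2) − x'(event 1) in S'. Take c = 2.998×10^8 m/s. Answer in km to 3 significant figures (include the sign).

γ = 1/√(1 − 0.830²) = 1.7929
Δx' = γ(Δx − vΔt) = 1.7929 × (4800 m − 0.830×(2.998×10^8 m/s)×23.8×10^-6 s)
= 1.7929 × (-1122.2 m) = -2.01 km

Δx' ≈ -2.01 km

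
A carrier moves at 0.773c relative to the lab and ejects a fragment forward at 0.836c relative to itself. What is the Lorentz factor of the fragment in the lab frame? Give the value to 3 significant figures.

u_lab = (0.836 + 0.773)/(1 + 0.836×0.773) = 1.609/1.64623 = 0.977386
γ = 1/√(1 − 0.977386²) = 4.73

γ ≈ 4.73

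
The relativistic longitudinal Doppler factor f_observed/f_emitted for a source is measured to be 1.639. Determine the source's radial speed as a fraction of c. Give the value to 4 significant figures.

β ≈ 0.4575

f_obs/f_src = √((1+β)/(1−β)) = 1.639  ⇒  (1+β)/(1−β) = 2.68632
β = |1 − D²|/(1 + D²) = |1 − 2.68632|/(1 + 2.68632) = 0.4575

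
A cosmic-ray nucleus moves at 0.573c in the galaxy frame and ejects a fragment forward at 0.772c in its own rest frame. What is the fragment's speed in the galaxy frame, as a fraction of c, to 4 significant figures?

Compose boost 2: (0.772 + 0.573)/(1 + 0.772×0.573) = 1.345/1.44236 = 0.9325

u ≈ 0.9325c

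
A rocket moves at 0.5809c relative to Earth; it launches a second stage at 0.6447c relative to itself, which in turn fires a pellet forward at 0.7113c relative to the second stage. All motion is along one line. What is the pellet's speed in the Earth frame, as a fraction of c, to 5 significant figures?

Compose boost 2: (0.6447 + 0.5809)/(1 + 0.6447×0.5809) = 1.2256/1.374506 = 0.8916657
Compose boost 3: (0.7113 + 0.8916657)/(1 + 0.7113×0.8916657) = 1.602966/1.634242 = 0.98086

u ≈ 0.98086c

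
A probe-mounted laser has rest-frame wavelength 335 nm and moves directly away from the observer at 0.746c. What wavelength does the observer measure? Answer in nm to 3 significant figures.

Relativistic Doppler: λ_obs = λ_src √((1+β)/(1−β))
= 335 × √(1.7460/0.25400) = 335 × 2.6218 = 878 nm

λ_obs ≈ 878 nm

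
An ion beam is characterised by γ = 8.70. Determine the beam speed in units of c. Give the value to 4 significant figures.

β ≈ 0.9934

β = √(1 − 1/γ²) = √(1 − 1/8.70²) = √(0.986788) = 0.9934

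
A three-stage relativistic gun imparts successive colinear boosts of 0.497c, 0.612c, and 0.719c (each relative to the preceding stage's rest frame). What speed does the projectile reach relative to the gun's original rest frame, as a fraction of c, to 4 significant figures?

Compose boost 2: (0.612 + 0.497)/(1 + 0.612×0.497) = 1.109/1.30416 = 0.850353
Compose boost 3: (0.719 + 0.850353)/(1 + 0.719×0.850353) = 1.56935/1.61140 = 0.9739

u ≈ 0.9739c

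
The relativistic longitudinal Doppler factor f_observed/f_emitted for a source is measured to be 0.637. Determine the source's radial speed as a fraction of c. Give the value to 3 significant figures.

f_obs/f_src = √((1−β)/(1+β)) = 0.637  ⇒  (1−β)/(1+β) = 0.40577
β = |1 − D²|/(1 + D²) = |1 − 0.40577|/(1 + 0.40577) = 0.423

β ≈ 0.423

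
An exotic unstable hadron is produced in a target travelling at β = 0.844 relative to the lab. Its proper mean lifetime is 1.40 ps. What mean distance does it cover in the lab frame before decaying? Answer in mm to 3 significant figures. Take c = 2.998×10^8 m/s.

γ = 1/√(1 − 0.844²) = 1.8645
Dilated lifetime: Δt = γτ₀ = 1.8645 × 1.40 ps = 2.6103 ps
d = vΔt = 0.844c × 2.6103 ps = 2.5303×10^8 m/s × 2.6103×10^-12 s = 0.660 mm

d ≈ 0.660 mm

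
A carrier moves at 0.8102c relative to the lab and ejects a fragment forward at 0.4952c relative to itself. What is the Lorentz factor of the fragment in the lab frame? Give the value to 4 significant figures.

γ ≈ 2.752

u_lab = (0.4952 + 0.8102)/(1 + 0.4952×0.8102) = 1.3054/1.401211 = 0.9316227
γ = 1/√(1 − 0.9316227²) = 2.752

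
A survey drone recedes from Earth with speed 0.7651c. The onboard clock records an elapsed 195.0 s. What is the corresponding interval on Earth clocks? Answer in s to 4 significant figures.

Δt ≈ 302.8 s

γ = 1/√(1 − 0.7651²) = 1.55301
Time dilation: Δt = γτ₀ = 1.55301 × 195.0 s = 302.8 s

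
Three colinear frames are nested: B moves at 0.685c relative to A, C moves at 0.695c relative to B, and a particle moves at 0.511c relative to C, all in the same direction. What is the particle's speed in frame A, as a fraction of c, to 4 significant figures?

Compose boost 2: (0.695 + 0.685)/(1 + 0.695×0.685) = 1.380/1.47608 = 0.934912
Compose boost 3: (0.511 + 0.934912)/(1 + 0.511×0.934912) = 1.44591/1.47774 = 0.9785

u ≈ 0.9785c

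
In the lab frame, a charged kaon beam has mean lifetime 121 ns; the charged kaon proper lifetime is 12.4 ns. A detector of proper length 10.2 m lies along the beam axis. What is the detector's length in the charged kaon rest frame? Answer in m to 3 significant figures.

Time dilation ⇒ γ = Δt/τ₀ = 121/12.4 = 9.7581
Length contraction: L = L₀/γ = 10.2/9.7581 = 1.05 m

L ≈ 1.05 m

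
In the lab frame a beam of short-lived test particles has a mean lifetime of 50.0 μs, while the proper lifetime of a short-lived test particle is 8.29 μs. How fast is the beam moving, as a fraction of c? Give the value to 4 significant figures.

γ = Δt/τ₀ = 50.0/8.29 = 6.03136
β = √(1 − 1/γ²) = √(1 − 1/6.03136²) = 0.9862

β ≈ 0.9862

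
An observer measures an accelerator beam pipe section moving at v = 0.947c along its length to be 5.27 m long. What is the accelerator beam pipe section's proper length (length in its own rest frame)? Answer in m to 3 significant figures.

γ = 1/√(1 − 0.947²) = 3.1130
L₀ = γL = 3.1130 × 5.27 = 16.4 m

L₀ ≈ 16.4 m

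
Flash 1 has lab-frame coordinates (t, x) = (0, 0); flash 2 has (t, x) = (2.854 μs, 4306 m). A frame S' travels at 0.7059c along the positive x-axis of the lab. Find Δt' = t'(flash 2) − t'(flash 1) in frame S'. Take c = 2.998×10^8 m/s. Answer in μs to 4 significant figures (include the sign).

Δt' ≈ -10.28 μs

γ = 1/√(1 − 0.7059²) = 1.41181
Δt' = γ(Δt − vΔx/c²) = 1.41181 × (2.854 μs − 0.7059×4306 m / (2.998×10^8 m/s))
= 1.41181 × (-7.28478 μs) = -10.28 μs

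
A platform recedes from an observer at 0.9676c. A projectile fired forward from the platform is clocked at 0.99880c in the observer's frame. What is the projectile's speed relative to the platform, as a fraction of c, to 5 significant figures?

u' ≈ 0.92965c

Inverse velocity addition: u' = (u − v)/(1 − uv/c²)
= (0.99880 − 0.9676)/(1 − 0.99880×0.9676) = 0.031200/0.03356112 = 0.92965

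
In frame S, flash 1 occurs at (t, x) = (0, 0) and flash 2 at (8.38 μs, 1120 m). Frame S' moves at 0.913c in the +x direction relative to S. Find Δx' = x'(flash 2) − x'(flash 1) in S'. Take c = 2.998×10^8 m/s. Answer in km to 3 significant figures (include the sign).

Δx' ≈ -2.88 km

γ = 1/√(1 − 0.913²) = 2.4512
Δx' = γ(Δx − vΔt) = 2.4512 × (1120 m − 0.913×(2.998×10^8 m/s)×8.38×10^-6 s)
= 2.4512 × (-1173.8 m) = -2.88 km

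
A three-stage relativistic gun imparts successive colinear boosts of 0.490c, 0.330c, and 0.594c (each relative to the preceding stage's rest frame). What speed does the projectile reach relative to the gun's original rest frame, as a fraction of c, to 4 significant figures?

u ≈ 0.9159c

Compose boost 2: (0.330 + 0.490)/(1 + 0.330×0.490) = 0.8200/1.16170 = 0.705862
Compose boost 3: (0.594 + 0.705862)/(1 + 0.594×0.705862) = 1.29986/1.41928 = 0.9159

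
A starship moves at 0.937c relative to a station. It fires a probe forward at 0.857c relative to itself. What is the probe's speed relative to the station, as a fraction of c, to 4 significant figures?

Relativistic velocity addition: u = (u' + v)/(1 + u'v/c²)
= (0.857 + 0.937)/(1 + 0.857×0.937) = 1.794/1.80301 = 0.9950

u ≈ 0.9950c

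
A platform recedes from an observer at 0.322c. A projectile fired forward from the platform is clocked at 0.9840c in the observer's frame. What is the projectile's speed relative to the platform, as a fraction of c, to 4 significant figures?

Inverse velocity addition: u' = (u − v)/(1 − uv/c²)
= (0.9840 − 0.322)/(1 − 0.9840×0.322) = 0.6620/0.683152 = 0.9690

u' ≈ 0.9690c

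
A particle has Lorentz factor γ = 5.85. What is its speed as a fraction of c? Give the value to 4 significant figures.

β = √(1 − 1/γ²) = √(1 − 1/5.85²) = √(0.970779) = 0.9853

β ≈ 0.9853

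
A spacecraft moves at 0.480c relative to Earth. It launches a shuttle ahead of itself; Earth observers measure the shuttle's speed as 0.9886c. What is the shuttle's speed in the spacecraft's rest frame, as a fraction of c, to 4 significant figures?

Inverse velocity addition: u' = (u − v)/(1 − uv/c²)
= (0.9886 − 0.480)/(1 − 0.9886×0.480) = 0.5086/0.525472 = 0.9679

u' ≈ 0.9679c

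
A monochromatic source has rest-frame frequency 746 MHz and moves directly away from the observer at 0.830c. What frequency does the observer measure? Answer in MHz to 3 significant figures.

Relativistic Doppler: f_obs = f_src √((1−β)/(1+β))
= 746 × √(0.17000/1.8300) = 746 × 0.30479 = 227 MHz

f_obs ≈ 227 MHz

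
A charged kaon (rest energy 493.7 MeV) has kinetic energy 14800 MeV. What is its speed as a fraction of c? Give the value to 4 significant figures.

β ≈ 0.9995

γ = 1 + K/(m₀c²) = 1 + 14800/493.7 = 30.9777
β = √(1 − 1/γ²) = 0.9995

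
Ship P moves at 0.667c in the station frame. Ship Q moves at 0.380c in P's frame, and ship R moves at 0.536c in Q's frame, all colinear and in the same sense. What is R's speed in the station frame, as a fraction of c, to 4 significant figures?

u ≈ 0.9472c

Compose boost 2: (0.380 + 0.667)/(1 + 0.380×0.667) = 1.047/1.25346 = 0.835288
Compose boost 3: (0.536 + 0.835288)/(1 + 0.536×0.835288) = 1.37129/1.44771 = 0.9472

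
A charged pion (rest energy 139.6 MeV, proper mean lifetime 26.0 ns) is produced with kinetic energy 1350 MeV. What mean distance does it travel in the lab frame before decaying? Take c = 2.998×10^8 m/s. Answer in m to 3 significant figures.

γ = 1 + K/(m₀c²) = 1 + 1350/139.6 = 10.670
β = √(1 − 1/γ²) = 0.99560
Dilated lifetime: γτ₀ = 10.670 × 26.0 ns = 277.43 ns
d = βc·γτ₀ = 0.99560 × (2.998×10^8 m/s) × 2.7743×10^-7 s = 82.8 m

d ≈ 82.8 m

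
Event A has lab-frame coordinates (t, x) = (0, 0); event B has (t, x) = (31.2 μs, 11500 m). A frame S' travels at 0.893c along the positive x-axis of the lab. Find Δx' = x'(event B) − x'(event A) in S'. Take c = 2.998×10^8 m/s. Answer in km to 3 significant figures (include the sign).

Δx' ≈ 6.99 km

γ = 1/√(1 − 0.893²) = 2.2219
Δx' = γ(Δx − vΔt) = 2.2219 × (11500 m − 0.893×(2.998×10^8 m/s)×31.2×10^-6 s)
= 2.2219 × (3147.1 m) = 6.99 km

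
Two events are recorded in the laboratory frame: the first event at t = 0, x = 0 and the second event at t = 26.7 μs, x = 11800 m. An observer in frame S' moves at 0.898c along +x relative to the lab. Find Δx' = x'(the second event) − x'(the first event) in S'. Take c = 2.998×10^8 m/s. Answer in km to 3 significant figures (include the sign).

γ = 1/√(1 − 0.898²) = 2.2728
Δx' = γ(Δx − vΔt) = 2.2728 × (11800 m − 0.898×(2.998×10^8 m/s)×26.7×10^-6 s)
= 2.2728 × (4611.8 m) = 10.5 km

Δx' ≈ 10.5 km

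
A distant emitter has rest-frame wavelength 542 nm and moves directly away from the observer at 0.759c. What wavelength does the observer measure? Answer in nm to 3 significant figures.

Relativistic Doppler: λ_obs = λ_src √((1+β)/(1−β))
= 542 × √(1.7590/0.24100) = 542 × 2.7016 = 1460 nm

λ_obs ≈ 1460 nm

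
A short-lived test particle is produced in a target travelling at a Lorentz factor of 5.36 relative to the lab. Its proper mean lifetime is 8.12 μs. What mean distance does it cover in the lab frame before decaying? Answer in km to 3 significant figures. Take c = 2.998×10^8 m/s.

d ≈ 12.8 km

β = √(1 − 1/γ²) = √(1 − 1/5.36²) = 0.98244
Dilated lifetime: Δt = γτ₀ = 5.36 × 8.12 μs = 43.523 μs
d = vΔt = 0.98244c × 43.523 μs = 2.9454×10^8 m/s × 4.3523×10^-5 s = 12.8 km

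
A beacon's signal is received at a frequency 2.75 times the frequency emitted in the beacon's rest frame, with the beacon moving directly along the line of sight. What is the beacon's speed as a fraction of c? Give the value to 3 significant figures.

β ≈ 0.766

f_obs/f_src = √((1+β)/(1−β)) = 2.75  ⇒  (1+β)/(1−β) = 7.5625
β = |1 − D²|/(1 + D²) = |1 − 7.5625|/(1 + 7.5625) = 0.766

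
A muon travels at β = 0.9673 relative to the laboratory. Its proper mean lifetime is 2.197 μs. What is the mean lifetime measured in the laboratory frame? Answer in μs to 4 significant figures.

Δt ≈ 8.662 μs

γ = 1/√(1 − 0.9673²) = 3.94267
Time dilation: Δt = γτ₀ = 3.94267 × 2.197 μs = 8.662 μs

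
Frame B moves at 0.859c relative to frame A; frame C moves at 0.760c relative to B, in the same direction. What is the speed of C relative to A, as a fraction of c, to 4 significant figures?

Compose boost 2: (0.760 + 0.859)/(1 + 0.760×0.859) = 1.619/1.65284 = 0.9795

u ≈ 0.9795c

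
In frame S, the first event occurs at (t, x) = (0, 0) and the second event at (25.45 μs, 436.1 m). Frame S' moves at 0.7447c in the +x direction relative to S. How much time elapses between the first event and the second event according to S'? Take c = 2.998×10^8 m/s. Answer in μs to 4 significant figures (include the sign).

Δt' ≈ 36.51 μs

γ = 1/√(1 − 0.7447²) = 1.49835
Δt' = γ(Δt − vΔx/c²) = 1.49835 × (25.45 μs − 0.7447×436.1 m / (2.998×10^8 m/s))
= 1.49835 × (24.3667 μs) = 36.51 μs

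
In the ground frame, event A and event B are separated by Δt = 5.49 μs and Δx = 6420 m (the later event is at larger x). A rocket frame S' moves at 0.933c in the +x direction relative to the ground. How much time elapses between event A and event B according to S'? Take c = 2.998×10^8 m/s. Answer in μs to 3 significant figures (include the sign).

γ = 1/√(1 − 0.933²) = 2.7787
Δt' = γ(Δt − vΔx/c²) = 2.7787 × (5.49 μs − 0.933×6420 m / (2.998×10^8 m/s))
= 2.7787 × (-14.490 μs) = -40.3 μs

Δt' ≈ -40.3 μs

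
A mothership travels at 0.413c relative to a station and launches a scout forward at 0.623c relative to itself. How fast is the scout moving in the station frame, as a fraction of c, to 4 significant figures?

u ≈ 0.8240c

Compose boost 2: (0.623 + 0.413)/(1 + 0.623×0.413) = 1.036/1.25730 = 0.8240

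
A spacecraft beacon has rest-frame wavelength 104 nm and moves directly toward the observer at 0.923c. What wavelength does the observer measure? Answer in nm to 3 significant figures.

Relativistic Doppler: λ_obs = λ_src √((1−β)/(1+β))
= 104 × √(0.077000/1.9230) = 104 × 0.20010 = 20.8 nm

λ_obs ≈ 20.8 nm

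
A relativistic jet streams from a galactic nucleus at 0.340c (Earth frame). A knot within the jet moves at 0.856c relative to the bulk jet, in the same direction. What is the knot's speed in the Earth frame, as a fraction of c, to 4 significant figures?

Relativistic velocity addition: u = (u' + v)/(1 + u'v/c²)
= (0.856 + 0.340)/(1 + 0.856×0.340) = 1.196/1.29104 = 0.9264

u ≈ 0.9264c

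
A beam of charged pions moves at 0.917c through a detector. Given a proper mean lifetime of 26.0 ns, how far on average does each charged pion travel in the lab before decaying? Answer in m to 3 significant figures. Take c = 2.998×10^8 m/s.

γ = 1/√(1 − 0.917²) = 2.5070
Dilated lifetime: Δt = γτ₀ = 2.5070 × 26.0 ns = 65.181 ns
d = vΔt = 0.917c × 65.181 ns = 2.7492×10^8 m/s × 6.5181×10^-8 s = 17.9 m

d ≈ 17.9 m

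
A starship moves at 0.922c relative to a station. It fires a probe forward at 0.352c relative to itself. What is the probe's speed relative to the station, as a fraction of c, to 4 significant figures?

Relativistic velocity addition: u = (u' + v)/(1 + u'v/c²)
= (0.352 + 0.922)/(1 + 0.352×0.922) = 1.274/1.32454 = 0.9618

u ≈ 0.9618c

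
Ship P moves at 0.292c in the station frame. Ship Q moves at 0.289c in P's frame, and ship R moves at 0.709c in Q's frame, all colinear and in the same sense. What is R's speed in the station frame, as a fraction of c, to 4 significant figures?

Compose boost 2: (0.289 + 0.292)/(1 + 0.289×0.292) = 0.5810/1.08439 = 0.535786
Compose boost 3: (0.709 + 0.535786)/(1 + 0.709×0.535786) = 1.24479/1.37987 = 0.9021

u ≈ 0.9021c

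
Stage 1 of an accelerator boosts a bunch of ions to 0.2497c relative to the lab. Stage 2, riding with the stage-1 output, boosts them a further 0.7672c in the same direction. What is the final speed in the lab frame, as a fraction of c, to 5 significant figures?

Compose boost 2: (0.7672 + 0.2497)/(1 + 0.7672×0.2497) = 1.0169/1.191570 = 0.85341

u ≈ 0.85341c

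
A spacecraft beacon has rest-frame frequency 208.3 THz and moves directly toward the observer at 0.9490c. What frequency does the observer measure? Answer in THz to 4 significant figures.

Relativistic Doppler: f_obs = f_src √((1+β)/(1−β))
= 208.3 × √(1.94900/0.0510000) = 208.3 × 6.18188 = 1288 THz

f_obs ≈ 1288 THz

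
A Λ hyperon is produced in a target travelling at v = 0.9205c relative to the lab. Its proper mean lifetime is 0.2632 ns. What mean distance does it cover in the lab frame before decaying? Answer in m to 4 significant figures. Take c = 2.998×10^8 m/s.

γ = 1/√(1 − 0.9205²) = 2.55923
Dilated lifetime: Δt = γτ₀ = 2.55923 × 0.2632 ns = 0.673589 ns
d = vΔt = 0.9205c × 0.673589 ns = 2.75966×10^8 m/s × 6.73589×10^-10 s = 0.1859 m

d ≈ 0.1859 m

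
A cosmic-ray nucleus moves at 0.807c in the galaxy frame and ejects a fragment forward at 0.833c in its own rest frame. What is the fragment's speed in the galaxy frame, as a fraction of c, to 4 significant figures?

Compose boost 2: (0.833 + 0.807)/(1 + 0.833×0.807) = 1.640/1.67223 = 0.9807

u ≈ 0.9807c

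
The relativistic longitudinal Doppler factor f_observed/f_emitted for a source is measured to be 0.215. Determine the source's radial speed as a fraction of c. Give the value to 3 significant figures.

β ≈ 0.912

f_obs/f_src = √((1−β)/(1+β)) = 0.215  ⇒  (1−β)/(1+β) = 0.046225
β = |1 − D²|/(1 + D²) = |1 − 0.046225|/(1 + 0.046225) = 0.912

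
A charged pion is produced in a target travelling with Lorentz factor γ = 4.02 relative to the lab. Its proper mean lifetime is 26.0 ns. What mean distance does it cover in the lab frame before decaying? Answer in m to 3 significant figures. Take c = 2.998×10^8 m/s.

d ≈ 30.4 m

β = √(1 − 1/γ²) = √(1 − 1/4.02²) = 0.96857
Dilated lifetime: Δt = γτ₀ = 4.02 × 26.0 ns = 104.52 ns
d = vΔt = 0.96857c × 104.52 ns = 2.9038×10^8 m/s × 1.0452×10^-7 s = 30.4 m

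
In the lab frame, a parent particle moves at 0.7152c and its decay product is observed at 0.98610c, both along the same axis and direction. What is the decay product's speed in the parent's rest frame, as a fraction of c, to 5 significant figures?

Inverse velocity addition: u' = (u − v)/(1 − uv/c²)
= (0.98610 − 0.7152)/(1 − 0.98610×0.7152) = 0.27090/0.2947413 = 0.91911

u' ≈ 0.91911c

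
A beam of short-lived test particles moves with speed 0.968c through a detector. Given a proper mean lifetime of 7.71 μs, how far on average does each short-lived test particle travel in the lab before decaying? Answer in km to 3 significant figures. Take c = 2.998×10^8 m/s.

γ = 1/√(1 − 0.968²) = 3.9849
Dilated lifetime: Δt = γτ₀ = 3.9849 × 7.71 μs = 30.723 μs
d = vΔt = 0.968c × 30.723 μs = 2.9021×10^8 m/s × 3.0723×10^-5 s = 8.92 km

d ≈ 8.92 km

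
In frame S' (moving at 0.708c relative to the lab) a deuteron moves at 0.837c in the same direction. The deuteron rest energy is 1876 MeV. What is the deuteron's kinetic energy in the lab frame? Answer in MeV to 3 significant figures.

u_lab = (0.837 + 0.708)/(1 + 0.837×0.708) = 0.970114
γ = 1/√(1 − 0.970114²) = 4.1212
K = (γ − 1)m₀c² = (4.1212 − 1) × 1876 = 3.1212 × 1876 = 5860 MeV

K ≈ 5860 MeV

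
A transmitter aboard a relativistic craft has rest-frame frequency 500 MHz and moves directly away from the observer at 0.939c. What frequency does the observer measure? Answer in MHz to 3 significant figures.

Relativistic Doppler: f_obs = f_src √((1−β)/(1+β))
= 500 × √(0.061000/1.9390) = 500 × 0.17737 = 88.7 MHz

f_obs ≈ 88.7 MHz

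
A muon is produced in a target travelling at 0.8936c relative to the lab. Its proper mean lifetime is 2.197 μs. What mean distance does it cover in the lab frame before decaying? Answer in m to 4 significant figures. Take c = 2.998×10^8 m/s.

γ = 1/√(1 − 0.8936²) = 2.22785
Dilated lifetime: Δt = γτ₀ = 2.22785 × 2.197 μs = 4.89458 μs
d = vΔt = 0.8936c × 4.89458 μs = 2.67901×10^8 m/s × 4.89458×10^-6 s = 1311 m

d ≈ 1311 m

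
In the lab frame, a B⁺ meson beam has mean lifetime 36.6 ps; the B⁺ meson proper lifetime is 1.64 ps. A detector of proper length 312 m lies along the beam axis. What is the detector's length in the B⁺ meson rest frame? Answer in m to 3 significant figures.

Time dilation ⇒ γ = Δt/τ₀ = 36.6/1.64 = 22.317
Length contraction: L = L₀/γ = 312/22.317 = 14.0 m

L ≈ 14.0 m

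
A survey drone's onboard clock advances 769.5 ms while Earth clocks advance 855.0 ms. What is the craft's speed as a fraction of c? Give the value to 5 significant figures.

β ≈ 0.43589

γ = Δt/τ₀ = 855.0/769.5 = 1.111111
β = √(1 − 1/γ²) = √(1 − 1/1.111111²) = 0.43589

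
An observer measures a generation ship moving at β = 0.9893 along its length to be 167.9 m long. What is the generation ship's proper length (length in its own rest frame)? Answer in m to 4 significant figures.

γ = 1/√(1 − 0.9893²) = 6.85422
L₀ = γL = 6.85422 × 167.9 = 1151 m

L₀ ≈ 1151 m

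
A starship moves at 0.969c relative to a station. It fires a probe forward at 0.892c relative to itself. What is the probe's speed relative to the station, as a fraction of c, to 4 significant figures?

Relativistic velocity addition: u = (u' + v)/(1 + u'v/c²)
= (0.892 + 0.969)/(1 + 0.892×0.969) = 1.861/1.86435 = 0.9982

u ≈ 0.9982c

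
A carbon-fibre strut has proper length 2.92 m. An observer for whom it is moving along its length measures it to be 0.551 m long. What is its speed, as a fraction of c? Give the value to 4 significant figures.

γ = L₀/L = 2.92/0.551 = 5.29946
β = √(1 − 1/γ²) = 0.9820

β ≈ 0.9820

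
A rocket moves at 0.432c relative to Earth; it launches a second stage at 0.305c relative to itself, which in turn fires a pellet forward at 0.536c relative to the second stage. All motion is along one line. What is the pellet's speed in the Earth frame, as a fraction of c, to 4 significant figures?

Compose boost 2: (0.305 + 0.432)/(1 + 0.305×0.432) = 0.7370/1.13176 = 0.651198
Compose boost 3: (0.536 + 0.651198)/(1 + 0.536×0.651198) = 1.18720/1.34904 = 0.8800

u ≈ 0.8800c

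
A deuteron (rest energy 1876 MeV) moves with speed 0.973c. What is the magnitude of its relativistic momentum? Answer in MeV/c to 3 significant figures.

p ≈ 7910 MeV/c

γ = 1/√(1 − 0.973²) = 4.3327
p = γβm₀c = 4.3327 × 0.973 × 1876 MeV/c = 7910 MeV/c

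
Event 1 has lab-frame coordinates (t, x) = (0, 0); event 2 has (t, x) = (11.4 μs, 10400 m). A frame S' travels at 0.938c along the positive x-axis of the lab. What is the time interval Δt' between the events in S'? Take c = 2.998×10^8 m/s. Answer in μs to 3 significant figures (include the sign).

γ = 1/√(1 − 0.938²) = 2.8849
Δt' = γ(Δt − vΔx/c²) = 2.8849 × (11.4 μs − 0.938×10400 m / (2.998×10^8 m/s))
= 2.8849 × (-21.139 μs) = -61.0 μs

Δt' ≈ -61.0 μs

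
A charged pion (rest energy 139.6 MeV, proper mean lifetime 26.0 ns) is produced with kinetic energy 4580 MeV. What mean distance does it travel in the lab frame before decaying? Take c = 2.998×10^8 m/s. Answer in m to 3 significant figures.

d ≈ 263 m

γ = 1 + K/(m₀c²) = 1 + 4580/139.6 = 33.808
β = √(1 − 1/γ²) = 0.99956
Dilated lifetime: γτ₀ = 33.808 × 26.0 ns = 879.01 ns
d = βc·γτ₀ = 0.99956 × (2.998×10^8 m/s) × 8.7901×10^-7 s = 263 m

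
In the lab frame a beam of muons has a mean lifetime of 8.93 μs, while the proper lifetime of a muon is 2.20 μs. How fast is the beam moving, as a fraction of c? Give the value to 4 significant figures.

γ = Δt/τ₀ = 8.93/2.20 = 4.05909
β = √(1 − 1/γ²) = √(1 − 1/4.05909²) = 0.9692

β ≈ 0.9692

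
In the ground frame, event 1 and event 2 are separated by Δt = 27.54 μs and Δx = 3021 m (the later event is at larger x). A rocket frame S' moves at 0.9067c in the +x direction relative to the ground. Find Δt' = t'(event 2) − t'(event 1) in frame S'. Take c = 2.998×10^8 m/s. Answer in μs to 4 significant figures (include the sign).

Δt' ≈ 43.63 μs

γ = 1/√(1 − 0.9067²) = 2.37093
Δt' = γ(Δt − vΔx/c²) = 2.37093 × (27.54 μs − 0.9067×3021 m / (2.998×10^8 m/s))
= 2.37093 × (18.4034 μs) = 43.63 μs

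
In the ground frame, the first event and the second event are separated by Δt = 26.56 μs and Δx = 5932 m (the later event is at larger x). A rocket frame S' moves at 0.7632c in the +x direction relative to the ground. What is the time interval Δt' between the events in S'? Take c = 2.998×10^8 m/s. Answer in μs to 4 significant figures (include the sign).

γ = 1/√(1 − 0.7632²) = 1.54760
Δt' = γ(Δt − vΔx/c²) = 1.54760 × (26.56 μs − 0.7632×5932 m / (2.998×10^8 m/s))
= 1.54760 × (11.4589 μs) = 17.73 μs

Δt' ≈ 17.73 μs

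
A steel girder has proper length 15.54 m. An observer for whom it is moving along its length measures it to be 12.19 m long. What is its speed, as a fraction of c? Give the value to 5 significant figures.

γ = L₀/L = 15.54/12.19 = 1.274815
β = √(1 − 1/γ²) = 0.62022

β ≈ 0.62022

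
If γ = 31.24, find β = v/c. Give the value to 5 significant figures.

β ≈ 0.99949

β = √(1 − 1/γ²) = √(1 − 1/31.24²) = √(0.9989753) = 0.99949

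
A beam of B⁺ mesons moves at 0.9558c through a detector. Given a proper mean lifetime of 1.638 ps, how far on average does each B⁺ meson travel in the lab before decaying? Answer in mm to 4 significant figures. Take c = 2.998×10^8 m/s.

γ = 1/√(1 − 0.9558²) = 3.40116
Dilated lifetime: Δt = γτ₀ = 3.40116 × 1.638 ps = 5.57109 ps
d = vΔt = 0.9558c × 5.57109 ps = 2.86549×10^8 m/s × 5.57109×10^-12 s = 1.596 mm

d ≈ 1.596 mm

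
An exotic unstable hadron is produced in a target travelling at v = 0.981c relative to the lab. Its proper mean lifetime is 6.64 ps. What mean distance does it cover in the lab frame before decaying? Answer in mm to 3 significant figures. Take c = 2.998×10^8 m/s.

γ = 1/√(1 − 0.981²) = 5.1544
Dilated lifetime: Δt = γτ₀ = 5.1544 × 6.64 ps = 34.225 ps
d = vΔt = 0.981c × 34.225 ps = 2.9410×10^8 m/s × 3.4225×10^-11 s = 10.1 mm

d ≈ 10.1 mm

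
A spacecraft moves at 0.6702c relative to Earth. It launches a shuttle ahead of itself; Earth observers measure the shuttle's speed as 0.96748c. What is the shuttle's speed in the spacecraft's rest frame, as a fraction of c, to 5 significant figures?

u' ≈ 0.84552c

Inverse velocity addition: u' = (u − v)/(1 − uv/c²)
= (0.96748 − 0.6702)/(1 − 0.96748×0.6702) = 0.29728/0.3515949 = 0.84552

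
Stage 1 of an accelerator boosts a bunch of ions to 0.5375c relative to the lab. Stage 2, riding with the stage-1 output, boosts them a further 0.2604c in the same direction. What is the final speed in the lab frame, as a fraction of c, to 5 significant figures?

Compose boost 2: (0.2604 + 0.5375)/(1 + 0.2604×0.5375) = 0.79790/1.139965 = 0.69993

u ≈ 0.69993c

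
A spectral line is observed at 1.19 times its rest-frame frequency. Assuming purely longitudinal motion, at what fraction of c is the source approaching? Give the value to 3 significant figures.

f_obs/f_src = √((1+β)/(1−β)) = 1.19  ⇒  (1+β)/(1−β) = 1.4161
β = |1 − D²|/(1 + D²) = |1 − 1.4161|/(1 + 1.4161) = 0.172

β ≈ 0.172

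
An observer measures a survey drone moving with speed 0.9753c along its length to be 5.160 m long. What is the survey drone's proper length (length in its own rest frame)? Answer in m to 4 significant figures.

L₀ ≈ 23.36 m

γ = 1/√(1 − 0.9753²) = 4.52726
L₀ = γL = 4.52726 × 5.160 = 23.36 m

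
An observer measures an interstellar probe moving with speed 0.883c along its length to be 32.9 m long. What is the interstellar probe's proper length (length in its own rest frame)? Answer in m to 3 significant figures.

L₀ ≈ 70.1 m

γ = 1/√(1 − 0.883²) = 2.1305
L₀ = γL = 2.1305 × 32.9 = 70.1 m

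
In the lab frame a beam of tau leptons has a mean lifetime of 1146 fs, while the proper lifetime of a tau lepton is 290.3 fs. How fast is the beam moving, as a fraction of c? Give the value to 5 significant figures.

β ≈ 0.96738

γ = Δt/τ₀ = 1146/290.3 = 3.947640
β = √(1 − 1/γ²) = √(1 − 1/3.947640²) = 0.96738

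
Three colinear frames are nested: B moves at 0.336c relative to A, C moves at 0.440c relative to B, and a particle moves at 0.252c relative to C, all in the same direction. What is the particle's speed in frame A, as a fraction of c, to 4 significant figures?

Compose boost 2: (0.440 + 0.336)/(1 + 0.440×0.336) = 0.7760/1.14784 = 0.676052
Compose boost 3: (0.252 + 0.676052)/(1 + 0.252×0.676052) = 0.928052/1.17037 = 0.7930

u ≈ 0.7930c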